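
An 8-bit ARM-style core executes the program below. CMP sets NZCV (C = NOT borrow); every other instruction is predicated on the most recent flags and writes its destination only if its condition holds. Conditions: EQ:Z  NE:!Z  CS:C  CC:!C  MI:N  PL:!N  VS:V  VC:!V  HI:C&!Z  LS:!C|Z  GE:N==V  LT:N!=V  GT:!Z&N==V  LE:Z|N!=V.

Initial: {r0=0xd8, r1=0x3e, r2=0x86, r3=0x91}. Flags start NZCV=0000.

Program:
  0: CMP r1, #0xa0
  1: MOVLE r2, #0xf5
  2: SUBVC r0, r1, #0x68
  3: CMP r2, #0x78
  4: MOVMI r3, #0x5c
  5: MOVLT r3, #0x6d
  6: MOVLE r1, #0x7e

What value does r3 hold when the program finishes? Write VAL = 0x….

[0] flags=1001 → (cmp)
[1] flags=1001 LE?F → skip
[2] flags=1001 VC?F → skip
[3] flags=0011 → (cmp)
[4] flags=0011 MI?F → skip
[5] flags=0011 LT?T → r3=0x6d
[6] flags=0011 LE?T → r1=0x7e

VAL = 0x6d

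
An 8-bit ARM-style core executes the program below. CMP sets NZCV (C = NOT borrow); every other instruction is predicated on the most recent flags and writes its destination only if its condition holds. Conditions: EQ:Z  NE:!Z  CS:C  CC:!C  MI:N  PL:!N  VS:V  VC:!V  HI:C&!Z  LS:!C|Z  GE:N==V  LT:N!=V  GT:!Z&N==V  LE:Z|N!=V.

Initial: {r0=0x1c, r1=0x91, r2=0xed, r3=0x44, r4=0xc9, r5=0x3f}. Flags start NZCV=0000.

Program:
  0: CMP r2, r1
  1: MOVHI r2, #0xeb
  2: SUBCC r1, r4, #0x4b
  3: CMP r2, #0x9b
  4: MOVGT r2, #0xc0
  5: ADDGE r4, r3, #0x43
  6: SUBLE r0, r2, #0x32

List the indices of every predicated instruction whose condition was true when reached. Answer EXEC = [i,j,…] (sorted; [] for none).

0: ✓ CMP  NZCV=0010
1: ✓ MOVHI  r2←0xeb
2: · SUBCC
3: ✓ CMP  NZCV=0010
4: ✓ MOVGT  r2←0xc0
5: ✓ ADDGE  r4←0x87
6: · SUBLE

EXEC = [1,4,5]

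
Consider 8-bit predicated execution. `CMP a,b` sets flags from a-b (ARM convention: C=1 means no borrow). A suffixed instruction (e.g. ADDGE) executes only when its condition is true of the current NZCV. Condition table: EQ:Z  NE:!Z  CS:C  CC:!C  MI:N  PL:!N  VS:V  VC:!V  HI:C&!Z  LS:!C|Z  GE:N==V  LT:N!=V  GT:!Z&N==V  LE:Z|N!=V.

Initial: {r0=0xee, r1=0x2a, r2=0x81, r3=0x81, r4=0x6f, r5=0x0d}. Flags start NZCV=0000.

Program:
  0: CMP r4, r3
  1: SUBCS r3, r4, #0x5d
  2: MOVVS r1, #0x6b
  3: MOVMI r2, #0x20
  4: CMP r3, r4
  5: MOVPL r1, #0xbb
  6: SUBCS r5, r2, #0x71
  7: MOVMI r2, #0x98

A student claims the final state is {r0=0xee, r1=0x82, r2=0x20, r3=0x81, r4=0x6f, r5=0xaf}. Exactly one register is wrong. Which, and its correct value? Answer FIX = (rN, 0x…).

FIX = (r1, 0xbb)

[0] flags=1001 → (cmp)
[1] flags=1001 CS?F → skip
[2] flags=1001 VS?T → r1=0x6b
[3] flags=1001 MI?T → r2=0x20
[4] flags=0011 → (cmp)
[5] flags=0011 PL?T → r1=0xbb
[6] flags=0011 CS?T → r5=0xaf
[7] flags=0011 MI?F → skip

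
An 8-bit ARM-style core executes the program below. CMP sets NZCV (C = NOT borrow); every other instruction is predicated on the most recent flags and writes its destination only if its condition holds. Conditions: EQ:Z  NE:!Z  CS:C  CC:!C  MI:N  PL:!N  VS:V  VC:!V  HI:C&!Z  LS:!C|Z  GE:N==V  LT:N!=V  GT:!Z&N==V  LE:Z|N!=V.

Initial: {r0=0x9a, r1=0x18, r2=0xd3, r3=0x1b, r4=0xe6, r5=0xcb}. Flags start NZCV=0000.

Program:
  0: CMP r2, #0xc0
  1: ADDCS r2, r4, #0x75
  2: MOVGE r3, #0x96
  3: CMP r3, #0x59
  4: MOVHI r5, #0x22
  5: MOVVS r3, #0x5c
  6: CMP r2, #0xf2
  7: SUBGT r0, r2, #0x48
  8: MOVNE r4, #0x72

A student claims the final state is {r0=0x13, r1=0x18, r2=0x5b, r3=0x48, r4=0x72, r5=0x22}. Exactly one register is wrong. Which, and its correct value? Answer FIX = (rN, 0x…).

FIX = (r3, 0x5c)

0: ✓ CMP  NZCV=0010
1: ✓ ADDCS  r2←0x5b
2: ✓ MOVGE  r3←0x96
3: ✓ CMP  NZCV=0011
4: ✓ MOVHI  r5←0x22
5: ✓ MOVVS  r3←0x5c
6: ✓ CMP  NZCV=0000
7: ✓ SUBGT  r0←0x13
8: ✓ MOVNE  r4←0x72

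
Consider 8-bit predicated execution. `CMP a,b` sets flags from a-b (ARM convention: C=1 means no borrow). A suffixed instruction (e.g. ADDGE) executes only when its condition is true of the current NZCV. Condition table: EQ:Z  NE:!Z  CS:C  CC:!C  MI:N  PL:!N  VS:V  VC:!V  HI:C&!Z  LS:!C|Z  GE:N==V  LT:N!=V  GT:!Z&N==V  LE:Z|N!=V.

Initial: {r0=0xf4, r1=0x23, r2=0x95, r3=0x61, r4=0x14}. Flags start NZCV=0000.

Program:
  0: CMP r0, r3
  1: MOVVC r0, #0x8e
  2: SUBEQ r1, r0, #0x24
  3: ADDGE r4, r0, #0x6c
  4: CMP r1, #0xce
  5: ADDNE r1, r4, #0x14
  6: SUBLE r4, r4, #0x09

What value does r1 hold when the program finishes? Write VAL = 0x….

0: ✓ CMP  NZCV=1010
1: ✓ MOVVC  r0←0x8e
2: · SUBEQ
3: · ADDGE
4: ✓ CMP  NZCV=0000
5: ✓ ADDNE  r1←0x28
6: · SUBLE

VAL = 0x28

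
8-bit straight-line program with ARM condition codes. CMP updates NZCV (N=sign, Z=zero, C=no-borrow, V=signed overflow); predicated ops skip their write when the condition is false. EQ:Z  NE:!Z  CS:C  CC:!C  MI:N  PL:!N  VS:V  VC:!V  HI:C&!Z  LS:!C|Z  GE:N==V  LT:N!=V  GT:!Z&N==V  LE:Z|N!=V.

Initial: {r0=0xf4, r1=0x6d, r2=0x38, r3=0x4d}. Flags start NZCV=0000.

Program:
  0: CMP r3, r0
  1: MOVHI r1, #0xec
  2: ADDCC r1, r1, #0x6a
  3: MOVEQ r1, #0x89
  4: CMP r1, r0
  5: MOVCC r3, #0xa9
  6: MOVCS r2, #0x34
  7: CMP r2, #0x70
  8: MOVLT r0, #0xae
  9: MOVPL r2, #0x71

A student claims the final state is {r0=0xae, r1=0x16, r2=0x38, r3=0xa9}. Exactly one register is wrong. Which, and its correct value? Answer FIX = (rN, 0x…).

FIX = (r1, 0xd7)

[0] flags=0000 → (cmp)
[1] flags=0000 HI?F → skip
[2] flags=0000 CC?T → r1=0xd7
[3] flags=0000 EQ?F → skip
[4] flags=1000 → (cmp)
[5] flags=1000 CC?T → r3=0xa9
[6] flags=1000 CS?F → skip
[7] flags=1000 → (cmp)
[8] flags=1000 LT?T → r0=0xae
[9] flags=1000 PL?F → skip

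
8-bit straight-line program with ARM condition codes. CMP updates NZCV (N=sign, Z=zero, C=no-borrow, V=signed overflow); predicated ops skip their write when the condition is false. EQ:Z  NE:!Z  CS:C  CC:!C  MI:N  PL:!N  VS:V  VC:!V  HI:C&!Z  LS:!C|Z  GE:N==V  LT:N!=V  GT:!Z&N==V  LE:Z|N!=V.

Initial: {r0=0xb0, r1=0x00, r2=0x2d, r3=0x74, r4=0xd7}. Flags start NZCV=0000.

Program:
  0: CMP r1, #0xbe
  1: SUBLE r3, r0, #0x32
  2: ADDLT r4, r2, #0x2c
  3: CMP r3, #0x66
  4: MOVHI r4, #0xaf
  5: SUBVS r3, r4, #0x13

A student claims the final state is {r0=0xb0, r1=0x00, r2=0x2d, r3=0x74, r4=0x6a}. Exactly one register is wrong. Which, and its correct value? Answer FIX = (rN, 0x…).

[0] flags=0000 → (cmp)
[1] flags=0000 LE?F → skip
[2] flags=0000 LT?F → skip
[3] flags=0010 → (cmp)
[4] flags=0010 HI?T → r4=0xaf
[5] flags=0010 VS?F → skip

FIX = (r4, 0xaf)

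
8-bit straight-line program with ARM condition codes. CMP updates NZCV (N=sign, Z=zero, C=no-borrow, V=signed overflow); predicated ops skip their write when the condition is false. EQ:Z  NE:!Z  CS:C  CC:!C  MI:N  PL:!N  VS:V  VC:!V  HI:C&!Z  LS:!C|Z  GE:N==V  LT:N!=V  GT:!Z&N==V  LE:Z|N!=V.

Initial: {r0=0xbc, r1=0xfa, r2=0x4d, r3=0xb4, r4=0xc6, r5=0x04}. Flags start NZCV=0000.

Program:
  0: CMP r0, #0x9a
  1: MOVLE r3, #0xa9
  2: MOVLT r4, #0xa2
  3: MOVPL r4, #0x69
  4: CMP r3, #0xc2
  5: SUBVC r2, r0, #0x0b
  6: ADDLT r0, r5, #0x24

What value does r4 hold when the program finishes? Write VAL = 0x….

0: ✓ CMP  NZCV=0010
1: · MOVLE
2: · MOVLT
3: ✓ MOVPL  r4←0x69
4: ✓ CMP  NZCV=1000
5: ✓ SUBVC  r2←0xb1
6: ✓ ADDLT  r0←0x28

VAL = 0x69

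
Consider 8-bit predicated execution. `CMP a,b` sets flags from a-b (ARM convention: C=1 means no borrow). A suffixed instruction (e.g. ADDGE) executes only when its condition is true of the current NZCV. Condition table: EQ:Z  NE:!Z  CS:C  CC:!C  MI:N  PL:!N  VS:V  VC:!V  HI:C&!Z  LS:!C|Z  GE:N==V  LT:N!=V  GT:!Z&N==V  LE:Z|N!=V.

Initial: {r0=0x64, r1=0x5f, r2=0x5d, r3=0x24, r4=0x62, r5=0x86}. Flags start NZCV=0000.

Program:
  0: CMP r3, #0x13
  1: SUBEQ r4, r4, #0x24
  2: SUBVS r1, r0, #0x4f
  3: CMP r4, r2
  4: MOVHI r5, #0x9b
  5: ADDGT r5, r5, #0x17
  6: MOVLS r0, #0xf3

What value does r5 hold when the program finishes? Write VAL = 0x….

[0] flags=0010 → (cmp)
[1] flags=0010 EQ?F → skip
[2] flags=0010 VS?F → skip
[3] flags=0010 → (cmp)
[4] flags=0010 HI?T → r5=0x9b
[5] flags=0010 GT?T → r5=0xb2
[6] flags=0010 LS?F → skip

VAL = 0xb2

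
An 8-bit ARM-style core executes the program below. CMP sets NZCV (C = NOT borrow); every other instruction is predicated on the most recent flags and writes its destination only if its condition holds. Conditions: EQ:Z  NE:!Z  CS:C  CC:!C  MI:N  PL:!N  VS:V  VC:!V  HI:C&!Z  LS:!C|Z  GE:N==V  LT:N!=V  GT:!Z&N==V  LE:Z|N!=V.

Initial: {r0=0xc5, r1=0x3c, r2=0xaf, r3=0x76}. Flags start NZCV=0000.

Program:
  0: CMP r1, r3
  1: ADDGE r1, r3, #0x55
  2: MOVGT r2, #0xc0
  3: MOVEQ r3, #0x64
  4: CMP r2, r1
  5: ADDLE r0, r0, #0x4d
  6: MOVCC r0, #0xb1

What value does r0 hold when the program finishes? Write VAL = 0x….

[0] flags=1000 → (cmp)
[1] flags=1000 GE?F → skip
[2] flags=1000 GT?F → skip
[3] flags=1000 EQ?F → skip
[4] flags=0011 → (cmp)
[5] flags=0011 LE?T → r0=0x12
[6] flags=0011 CC?F → skip

VAL = 0x12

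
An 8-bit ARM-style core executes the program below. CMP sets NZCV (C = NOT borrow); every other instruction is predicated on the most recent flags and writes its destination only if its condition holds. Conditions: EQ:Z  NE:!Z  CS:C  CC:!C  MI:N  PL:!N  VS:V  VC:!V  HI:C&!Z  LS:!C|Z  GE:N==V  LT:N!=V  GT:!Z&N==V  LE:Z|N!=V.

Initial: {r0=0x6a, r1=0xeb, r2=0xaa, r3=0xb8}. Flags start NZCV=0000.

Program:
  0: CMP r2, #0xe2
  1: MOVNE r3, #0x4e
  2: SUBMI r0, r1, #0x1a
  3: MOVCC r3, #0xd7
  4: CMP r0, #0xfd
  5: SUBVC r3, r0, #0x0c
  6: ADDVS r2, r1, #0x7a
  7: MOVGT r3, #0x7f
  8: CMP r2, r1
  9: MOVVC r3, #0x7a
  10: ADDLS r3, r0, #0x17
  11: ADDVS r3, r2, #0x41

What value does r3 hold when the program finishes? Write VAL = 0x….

VAL = 0xe8

[0] flags=1000 → (cmp)
[1] flags=1000 NE?T → r3=0x4e
[2] flags=1000 MI?T → r0=0xd1
[3] flags=1000 CC?T → r3=0xd7
[4] flags=1000 → (cmp)
[5] flags=1000 VC?T → r3=0xc5
[6] flags=1000 VS?F → skip
[7] flags=1000 GT?F → skip
[8] flags=1000 → (cmp)
[9] flags=1000 VC?T → r3=0x7a
[10] flags=1000 LS?T → r3=0xe8
[11] flags=1000 VS?F → skip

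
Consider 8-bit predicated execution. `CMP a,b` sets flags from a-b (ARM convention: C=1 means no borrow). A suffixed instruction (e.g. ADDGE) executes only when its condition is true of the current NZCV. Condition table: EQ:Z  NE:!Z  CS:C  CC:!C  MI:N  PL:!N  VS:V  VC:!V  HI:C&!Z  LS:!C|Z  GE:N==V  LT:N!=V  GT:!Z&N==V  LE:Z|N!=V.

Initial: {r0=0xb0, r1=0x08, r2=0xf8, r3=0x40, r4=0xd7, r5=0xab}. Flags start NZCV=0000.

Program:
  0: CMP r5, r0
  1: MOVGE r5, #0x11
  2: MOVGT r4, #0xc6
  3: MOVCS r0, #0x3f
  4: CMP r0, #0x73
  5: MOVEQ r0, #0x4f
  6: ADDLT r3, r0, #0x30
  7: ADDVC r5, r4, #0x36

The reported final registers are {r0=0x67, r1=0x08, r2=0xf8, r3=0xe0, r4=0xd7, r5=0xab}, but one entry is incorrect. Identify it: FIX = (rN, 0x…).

0: ✓ CMP  NZCV=1000
1: · MOVGE
2: · MOVGT
3: · MOVCS
4: ✓ CMP  NZCV=0011
5: · MOVEQ
6: ✓ ADDLT  r3←0xe0
7: · ADDVC

FIX = (r0, 0xb0)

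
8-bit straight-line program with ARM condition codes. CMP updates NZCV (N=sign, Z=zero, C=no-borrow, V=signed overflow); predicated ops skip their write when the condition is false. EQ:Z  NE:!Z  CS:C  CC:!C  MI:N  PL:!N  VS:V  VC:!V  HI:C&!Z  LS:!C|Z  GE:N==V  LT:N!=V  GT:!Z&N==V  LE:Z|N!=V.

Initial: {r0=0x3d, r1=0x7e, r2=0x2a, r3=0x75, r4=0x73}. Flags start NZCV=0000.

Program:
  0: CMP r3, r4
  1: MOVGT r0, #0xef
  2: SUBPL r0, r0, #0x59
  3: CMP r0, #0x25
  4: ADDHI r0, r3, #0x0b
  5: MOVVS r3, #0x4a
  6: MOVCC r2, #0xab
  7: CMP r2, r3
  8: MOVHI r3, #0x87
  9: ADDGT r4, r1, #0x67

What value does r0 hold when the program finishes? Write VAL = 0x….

VAL = 0x80

[0] flags=0010 → (cmp)
[1] flags=0010 GT?T → r0=0xef
[2] flags=0010 PL?T → r0=0x96
[3] flags=0011 → (cmp)
[4] flags=0011 HI?T → r0=0x80
[5] flags=0011 VS?T → r3=0x4a
[6] flags=0011 CC?F → skip
[7] flags=1000 → (cmp)
[8] flags=1000 HI?F → skip
[9] flags=1000 GT?F → skip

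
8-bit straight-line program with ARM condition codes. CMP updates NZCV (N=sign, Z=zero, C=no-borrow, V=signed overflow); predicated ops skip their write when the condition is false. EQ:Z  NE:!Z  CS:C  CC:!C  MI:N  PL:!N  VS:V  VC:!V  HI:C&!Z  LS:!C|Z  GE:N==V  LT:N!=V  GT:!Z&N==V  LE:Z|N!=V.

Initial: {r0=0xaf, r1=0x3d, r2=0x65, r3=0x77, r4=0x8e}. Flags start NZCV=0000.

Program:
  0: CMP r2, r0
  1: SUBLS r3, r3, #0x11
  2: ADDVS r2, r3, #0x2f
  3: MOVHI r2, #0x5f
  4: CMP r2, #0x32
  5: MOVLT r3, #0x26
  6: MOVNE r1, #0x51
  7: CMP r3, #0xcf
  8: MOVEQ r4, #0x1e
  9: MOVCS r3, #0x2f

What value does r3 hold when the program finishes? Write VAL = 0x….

VAL = 0x26

[0] flags=1001 → (cmp)
[1] flags=1001 LS?T → r3=0x66
[2] flags=1001 VS?T → r2=0x95
[3] flags=1001 HI?F → skip
[4] flags=0011 → (cmp)
[5] flags=0011 LT?T → r3=0x26
[6] flags=0011 NE?T → r1=0x51
[7] flags=0000 → (cmp)
[8] flags=0000 EQ?F → skip
[9] flags=0000 CS?F → skip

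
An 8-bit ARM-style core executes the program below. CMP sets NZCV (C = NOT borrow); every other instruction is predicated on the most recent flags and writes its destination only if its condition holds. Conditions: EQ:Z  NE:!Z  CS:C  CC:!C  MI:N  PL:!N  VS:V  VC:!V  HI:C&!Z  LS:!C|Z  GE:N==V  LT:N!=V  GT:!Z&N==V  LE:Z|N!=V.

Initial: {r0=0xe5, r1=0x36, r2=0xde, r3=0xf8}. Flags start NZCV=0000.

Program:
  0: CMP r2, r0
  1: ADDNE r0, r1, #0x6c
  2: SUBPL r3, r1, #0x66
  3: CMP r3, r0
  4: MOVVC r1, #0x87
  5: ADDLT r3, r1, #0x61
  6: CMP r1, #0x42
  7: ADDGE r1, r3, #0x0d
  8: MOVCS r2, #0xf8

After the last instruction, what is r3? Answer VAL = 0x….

[0] flags=1000 → (cmp)
[1] flags=1000 NE?T → r0=0xa2
[2] flags=1000 PL?F → skip
[3] flags=0010 → (cmp)
[4] flags=0010 VC?T → r1=0x87
[5] flags=0010 LT?F → skip
[6] flags=0011 → (cmp)
[7] flags=0011 GE?F → skip
[8] flags=0011 CS?T → r2=0xf8

VAL = 0xf8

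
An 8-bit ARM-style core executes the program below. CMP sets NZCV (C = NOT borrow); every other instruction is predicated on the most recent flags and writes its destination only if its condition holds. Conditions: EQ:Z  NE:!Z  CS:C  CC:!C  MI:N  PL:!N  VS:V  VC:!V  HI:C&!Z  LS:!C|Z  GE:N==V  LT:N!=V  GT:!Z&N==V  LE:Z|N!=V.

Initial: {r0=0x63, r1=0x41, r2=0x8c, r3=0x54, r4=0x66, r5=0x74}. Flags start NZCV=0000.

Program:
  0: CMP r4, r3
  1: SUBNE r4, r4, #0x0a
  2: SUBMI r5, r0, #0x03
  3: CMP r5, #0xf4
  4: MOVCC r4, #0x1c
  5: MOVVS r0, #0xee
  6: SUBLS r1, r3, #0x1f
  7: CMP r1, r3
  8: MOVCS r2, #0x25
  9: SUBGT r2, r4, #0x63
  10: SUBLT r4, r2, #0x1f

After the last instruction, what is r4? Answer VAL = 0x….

0: ✓ CMP  NZCV=0010
1: ✓ SUBNE  r4←0x5c
2: · SUBMI
3: ✓ CMP  NZCV=1001
4: ✓ MOVCC  r4←0x1c
5: ✓ MOVVS  r0←0xee
6: ✓ SUBLS  r1←0x35
7: ✓ CMP  NZCV=1000
8: · MOVCS
9: · SUBGT
10: ✓ SUBLT  r4←0x6d

VAL = 0x6d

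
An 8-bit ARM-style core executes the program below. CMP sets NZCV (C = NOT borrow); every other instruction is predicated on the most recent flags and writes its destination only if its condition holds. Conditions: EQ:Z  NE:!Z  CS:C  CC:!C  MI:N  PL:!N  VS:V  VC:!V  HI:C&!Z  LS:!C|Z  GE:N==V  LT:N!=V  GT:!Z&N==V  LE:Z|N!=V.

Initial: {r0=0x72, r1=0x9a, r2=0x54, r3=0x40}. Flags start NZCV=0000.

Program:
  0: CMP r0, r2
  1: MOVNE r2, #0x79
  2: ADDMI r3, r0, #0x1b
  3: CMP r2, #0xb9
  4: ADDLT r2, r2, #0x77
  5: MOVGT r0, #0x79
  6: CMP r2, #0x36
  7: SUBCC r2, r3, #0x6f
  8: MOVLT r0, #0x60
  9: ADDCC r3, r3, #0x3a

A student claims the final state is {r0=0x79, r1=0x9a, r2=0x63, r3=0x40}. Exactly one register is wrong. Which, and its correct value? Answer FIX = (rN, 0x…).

FIX = (r2, 0x79)

[0] flags=0010 → (cmp)
[1] flags=0010 NE?T → r2=0x79
[2] flags=0010 MI?F → skip
[3] flags=1001 → (cmp)
[4] flags=1001 LT?F → skip
[5] flags=1001 GT?T → r0=0x79
[6] flags=0010 → (cmp)
[7] flags=0010 CC?F → skip
[8] flags=0010 LT?F → skip
[9] flags=0010 CC?F → skip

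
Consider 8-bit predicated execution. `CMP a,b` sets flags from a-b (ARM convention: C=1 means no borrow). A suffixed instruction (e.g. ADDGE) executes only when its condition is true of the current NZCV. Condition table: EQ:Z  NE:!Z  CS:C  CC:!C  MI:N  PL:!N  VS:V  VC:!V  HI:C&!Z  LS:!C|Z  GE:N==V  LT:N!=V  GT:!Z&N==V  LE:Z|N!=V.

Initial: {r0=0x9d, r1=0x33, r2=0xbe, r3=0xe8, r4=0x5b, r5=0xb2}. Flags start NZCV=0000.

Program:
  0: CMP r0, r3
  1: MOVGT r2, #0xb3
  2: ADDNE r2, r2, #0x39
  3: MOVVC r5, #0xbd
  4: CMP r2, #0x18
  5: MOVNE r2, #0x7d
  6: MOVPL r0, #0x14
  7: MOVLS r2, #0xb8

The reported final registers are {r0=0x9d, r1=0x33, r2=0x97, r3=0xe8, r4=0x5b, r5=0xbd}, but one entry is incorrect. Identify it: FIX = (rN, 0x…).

FIX = (r2, 0x7d)

0: ✓ CMP  NZCV=1000
1: · MOVGT
2: ✓ ADDNE  r2←0xf7
3: ✓ MOVVC  r5←0xbd
4: ✓ CMP  NZCV=1010
5: ✓ MOVNE  r2←0x7d
6: · MOVPL
7: · MOVLS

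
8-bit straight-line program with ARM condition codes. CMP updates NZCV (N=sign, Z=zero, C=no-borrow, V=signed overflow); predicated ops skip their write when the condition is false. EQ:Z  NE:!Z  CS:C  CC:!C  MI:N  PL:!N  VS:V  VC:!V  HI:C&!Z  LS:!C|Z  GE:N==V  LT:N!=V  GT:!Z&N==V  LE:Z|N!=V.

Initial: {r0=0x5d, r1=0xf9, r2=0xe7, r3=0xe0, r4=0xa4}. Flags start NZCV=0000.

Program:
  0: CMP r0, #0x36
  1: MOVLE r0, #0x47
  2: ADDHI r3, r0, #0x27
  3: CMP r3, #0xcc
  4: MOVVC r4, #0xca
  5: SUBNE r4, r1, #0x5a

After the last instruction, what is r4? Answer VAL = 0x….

VAL = 0x9f

[0] flags=0010 → (cmp)
[1] flags=0010 LE?F → skip
[2] flags=0010 HI?T → r3=0x84
[3] flags=1000 → (cmp)
[4] flags=1000 VC?T → r4=0xca
[5] flags=1000 NE?T → r4=0x9f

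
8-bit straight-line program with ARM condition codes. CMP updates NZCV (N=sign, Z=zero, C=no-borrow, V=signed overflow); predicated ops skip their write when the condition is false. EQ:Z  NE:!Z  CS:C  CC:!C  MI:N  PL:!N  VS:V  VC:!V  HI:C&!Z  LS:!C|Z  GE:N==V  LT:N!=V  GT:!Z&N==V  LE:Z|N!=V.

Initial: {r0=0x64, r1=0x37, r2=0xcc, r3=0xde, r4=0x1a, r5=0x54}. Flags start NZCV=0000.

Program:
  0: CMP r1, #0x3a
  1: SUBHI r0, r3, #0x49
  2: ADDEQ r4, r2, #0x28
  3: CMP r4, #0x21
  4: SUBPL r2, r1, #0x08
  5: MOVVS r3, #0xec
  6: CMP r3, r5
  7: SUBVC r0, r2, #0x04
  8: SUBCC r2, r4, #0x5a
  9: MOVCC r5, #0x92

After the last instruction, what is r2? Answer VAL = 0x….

[0] flags=1000 → (cmp)
[1] flags=1000 HI?F → skip
[2] flags=1000 EQ?F → skip
[3] flags=1000 → (cmp)
[4] flags=1000 PL?F → skip
[5] flags=1000 VS?F → skip
[6] flags=1010 → (cmp)
[7] flags=1010 VC?T → r0=0xc8
[8] flags=1010 CC?F → skip
[9] flags=1010 CC?F → skip

VAL = 0xcc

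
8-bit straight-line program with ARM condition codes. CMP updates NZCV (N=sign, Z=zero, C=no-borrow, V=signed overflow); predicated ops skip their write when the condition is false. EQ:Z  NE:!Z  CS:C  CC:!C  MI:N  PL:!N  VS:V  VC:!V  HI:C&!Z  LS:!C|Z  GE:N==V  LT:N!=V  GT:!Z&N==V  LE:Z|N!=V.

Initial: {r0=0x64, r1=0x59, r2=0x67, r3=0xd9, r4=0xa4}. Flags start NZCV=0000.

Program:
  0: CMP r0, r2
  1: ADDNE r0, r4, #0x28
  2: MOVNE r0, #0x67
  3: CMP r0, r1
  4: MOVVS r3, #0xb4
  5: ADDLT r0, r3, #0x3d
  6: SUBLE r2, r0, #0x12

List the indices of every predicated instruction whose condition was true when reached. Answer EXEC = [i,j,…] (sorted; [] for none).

0: ✓ CMP  NZCV=1000
1: ✓ ADDNE  r0←0xcc
2: ✓ MOVNE  r0←0x67
3: ✓ CMP  NZCV=0010
4: · MOVVS
5: · ADDLT
6: · SUBLE

EXEC = [1,2]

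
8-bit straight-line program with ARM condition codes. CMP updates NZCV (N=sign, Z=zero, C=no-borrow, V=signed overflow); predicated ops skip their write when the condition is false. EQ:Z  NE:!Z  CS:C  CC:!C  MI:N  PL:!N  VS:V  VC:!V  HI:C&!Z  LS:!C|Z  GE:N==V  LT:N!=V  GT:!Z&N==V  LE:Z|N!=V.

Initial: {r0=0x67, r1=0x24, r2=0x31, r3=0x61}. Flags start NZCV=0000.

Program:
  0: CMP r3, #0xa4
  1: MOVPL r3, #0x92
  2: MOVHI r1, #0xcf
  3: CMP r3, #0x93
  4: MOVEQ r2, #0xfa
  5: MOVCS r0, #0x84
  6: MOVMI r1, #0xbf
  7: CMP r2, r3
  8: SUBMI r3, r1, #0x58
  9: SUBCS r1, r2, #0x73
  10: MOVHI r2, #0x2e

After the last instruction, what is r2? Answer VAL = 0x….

VAL = 0x31

[0] flags=1001 → (cmp)
[1] flags=1001 PL?F → skip
[2] flags=1001 HI?F → skip
[3] flags=1001 → (cmp)
[4] flags=1001 EQ?F → skip
[5] flags=1001 CS?F → skip
[6] flags=1001 MI?T → r1=0xbf
[7] flags=1000 → (cmp)
[8] flags=1000 MI?T → r3=0x67
[9] flags=1000 CS?F → skip
[10] flags=1000 HI?F → skip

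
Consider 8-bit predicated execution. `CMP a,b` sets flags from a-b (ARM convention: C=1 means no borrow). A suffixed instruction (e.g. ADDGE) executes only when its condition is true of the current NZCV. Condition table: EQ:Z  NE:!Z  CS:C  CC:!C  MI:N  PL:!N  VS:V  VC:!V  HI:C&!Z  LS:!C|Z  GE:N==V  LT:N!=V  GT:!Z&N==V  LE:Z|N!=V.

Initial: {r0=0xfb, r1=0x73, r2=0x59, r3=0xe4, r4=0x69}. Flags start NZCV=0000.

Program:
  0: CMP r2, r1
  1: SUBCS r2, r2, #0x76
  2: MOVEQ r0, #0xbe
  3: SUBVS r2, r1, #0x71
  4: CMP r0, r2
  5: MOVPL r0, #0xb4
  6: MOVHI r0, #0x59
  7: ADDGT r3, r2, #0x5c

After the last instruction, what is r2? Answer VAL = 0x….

VAL = 0x59

0: ✓ CMP  NZCV=1000
1: · SUBCS
2: · MOVEQ
3: · SUBVS
4: ✓ CMP  NZCV=1010
5: · MOVPL
6: ✓ MOVHI  r0←0x59
7: · ADDGT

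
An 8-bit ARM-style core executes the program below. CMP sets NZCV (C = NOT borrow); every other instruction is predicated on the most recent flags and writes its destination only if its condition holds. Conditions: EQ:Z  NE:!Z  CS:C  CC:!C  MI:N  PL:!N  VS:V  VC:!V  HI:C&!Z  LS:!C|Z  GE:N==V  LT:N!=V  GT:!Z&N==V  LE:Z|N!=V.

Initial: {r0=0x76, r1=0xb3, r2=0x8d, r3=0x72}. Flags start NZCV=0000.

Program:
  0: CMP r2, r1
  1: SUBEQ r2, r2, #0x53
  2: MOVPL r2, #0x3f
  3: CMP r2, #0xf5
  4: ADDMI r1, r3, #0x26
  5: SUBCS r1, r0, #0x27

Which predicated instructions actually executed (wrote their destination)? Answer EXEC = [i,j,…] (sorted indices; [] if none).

[0] flags=1000 → (cmp)
[1] flags=1000 EQ?F → skip
[2] flags=1000 PL?F → skip
[3] flags=1000 → (cmp)
[4] flags=1000 MI?T → r1=0x98
[5] flags=1000 CS?F → skip

EXEC = [4]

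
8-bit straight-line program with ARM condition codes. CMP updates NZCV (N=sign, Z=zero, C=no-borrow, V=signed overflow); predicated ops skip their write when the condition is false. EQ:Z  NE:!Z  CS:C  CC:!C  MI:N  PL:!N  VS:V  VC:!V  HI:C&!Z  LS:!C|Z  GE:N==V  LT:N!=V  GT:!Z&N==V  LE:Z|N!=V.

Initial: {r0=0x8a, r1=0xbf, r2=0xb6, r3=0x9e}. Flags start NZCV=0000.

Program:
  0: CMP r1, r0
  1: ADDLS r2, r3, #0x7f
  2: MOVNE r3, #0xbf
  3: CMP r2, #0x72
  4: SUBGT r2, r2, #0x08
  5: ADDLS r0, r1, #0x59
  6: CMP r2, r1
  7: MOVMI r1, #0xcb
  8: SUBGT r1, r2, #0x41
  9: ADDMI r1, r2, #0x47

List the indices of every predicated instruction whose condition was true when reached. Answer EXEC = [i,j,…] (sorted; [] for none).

EXEC = [2,7,9]

0: ✓ CMP  NZCV=0010
1: · ADDLS
2: ✓ MOVNE  r3←0xbf
3: ✓ CMP  NZCV=0011
4: · SUBGT
5: · ADDLS
6: ✓ CMP  NZCV=1000
7: ✓ MOVMI  r1←0xcb
8: · SUBGT
9: ✓ ADDMI  r1←0xfd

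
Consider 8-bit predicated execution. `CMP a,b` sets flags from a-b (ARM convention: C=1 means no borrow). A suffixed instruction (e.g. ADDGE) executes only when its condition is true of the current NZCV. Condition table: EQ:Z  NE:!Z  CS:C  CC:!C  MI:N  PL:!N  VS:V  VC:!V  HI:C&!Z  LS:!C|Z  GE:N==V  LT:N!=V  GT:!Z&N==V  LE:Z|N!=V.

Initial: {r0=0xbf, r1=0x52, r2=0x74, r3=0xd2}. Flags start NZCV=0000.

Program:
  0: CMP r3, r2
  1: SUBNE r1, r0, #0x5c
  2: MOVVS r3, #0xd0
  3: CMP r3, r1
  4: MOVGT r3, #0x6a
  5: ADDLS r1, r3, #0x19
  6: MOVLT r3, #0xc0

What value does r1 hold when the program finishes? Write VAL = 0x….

VAL = 0x63

0: ✓ CMP  NZCV=0011
1: ✓ SUBNE  r1←0x63
2: ✓ MOVVS  r3←0xd0
3: ✓ CMP  NZCV=0011
4: · MOVGT
5: · ADDLS
6: ✓ MOVLT  r3←0xc0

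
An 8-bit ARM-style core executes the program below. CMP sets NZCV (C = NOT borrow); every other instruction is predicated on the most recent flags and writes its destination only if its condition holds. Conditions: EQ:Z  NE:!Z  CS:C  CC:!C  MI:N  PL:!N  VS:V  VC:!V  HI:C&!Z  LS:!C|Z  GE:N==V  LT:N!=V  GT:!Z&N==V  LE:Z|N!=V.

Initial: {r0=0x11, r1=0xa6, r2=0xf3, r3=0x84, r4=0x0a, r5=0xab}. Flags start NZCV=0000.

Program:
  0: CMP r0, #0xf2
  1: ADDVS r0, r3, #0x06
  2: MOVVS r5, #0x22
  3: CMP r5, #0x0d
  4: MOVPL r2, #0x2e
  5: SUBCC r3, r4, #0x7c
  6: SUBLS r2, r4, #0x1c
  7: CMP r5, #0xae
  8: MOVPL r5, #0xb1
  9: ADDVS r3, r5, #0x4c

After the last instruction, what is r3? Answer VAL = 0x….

0: ✓ CMP  NZCV=0000
1: · ADDVS
2: · MOVVS
3: ✓ CMP  NZCV=1010
4: · MOVPL
5: · SUBCC
6: · SUBLS
7: ✓ CMP  NZCV=1000
8: · MOVPL
9: · ADDVS

VAL = 0x84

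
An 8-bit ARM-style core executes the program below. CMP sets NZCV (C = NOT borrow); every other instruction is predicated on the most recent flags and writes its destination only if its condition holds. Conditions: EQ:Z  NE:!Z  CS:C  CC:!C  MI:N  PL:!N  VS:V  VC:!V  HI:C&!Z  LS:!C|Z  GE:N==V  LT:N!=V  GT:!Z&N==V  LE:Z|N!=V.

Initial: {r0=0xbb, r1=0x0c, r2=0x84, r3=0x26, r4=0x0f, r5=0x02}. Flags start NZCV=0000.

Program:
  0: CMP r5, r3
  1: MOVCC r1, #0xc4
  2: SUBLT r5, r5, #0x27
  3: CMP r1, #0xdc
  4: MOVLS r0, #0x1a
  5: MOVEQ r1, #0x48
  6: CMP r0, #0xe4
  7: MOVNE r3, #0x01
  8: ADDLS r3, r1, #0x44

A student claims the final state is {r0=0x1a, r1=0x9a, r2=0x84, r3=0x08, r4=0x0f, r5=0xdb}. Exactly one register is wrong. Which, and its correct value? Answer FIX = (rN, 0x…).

[0] flags=1000 → (cmp)
[1] flags=1000 CC?T → r1=0xc4
[2] flags=1000 LT?T → r5=0xdb
[3] flags=1000 → (cmp)
[4] flags=1000 LS?T → r0=0x1a
[5] flags=1000 EQ?F → skip
[6] flags=0000 → (cmp)
[7] flags=0000 NE?T → r3=0x01
[8] flags=0000 LS?T → r3=0x08

FIX = (r1, 0xc4)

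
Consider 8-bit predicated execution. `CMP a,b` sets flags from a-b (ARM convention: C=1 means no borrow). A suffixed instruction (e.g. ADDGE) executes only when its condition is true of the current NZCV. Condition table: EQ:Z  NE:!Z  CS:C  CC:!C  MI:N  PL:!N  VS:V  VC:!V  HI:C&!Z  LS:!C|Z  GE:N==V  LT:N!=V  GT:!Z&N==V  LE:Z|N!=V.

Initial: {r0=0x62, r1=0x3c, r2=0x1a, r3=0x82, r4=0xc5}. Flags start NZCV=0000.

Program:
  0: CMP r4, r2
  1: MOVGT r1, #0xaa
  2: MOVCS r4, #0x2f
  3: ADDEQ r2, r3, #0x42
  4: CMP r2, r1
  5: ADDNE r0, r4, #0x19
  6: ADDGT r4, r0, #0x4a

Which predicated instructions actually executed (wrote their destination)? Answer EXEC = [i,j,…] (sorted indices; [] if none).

EXEC = [2,5]

[0] flags=1010 → (cmp)
[1] flags=1010 GT?F → skip
[2] flags=1010 CS?T → r4=0x2f
[3] flags=1010 EQ?F → skip
[4] flags=1000 → (cmp)
[5] flags=1000 NE?T → r0=0x48
[6] flags=1000 GT?F → skip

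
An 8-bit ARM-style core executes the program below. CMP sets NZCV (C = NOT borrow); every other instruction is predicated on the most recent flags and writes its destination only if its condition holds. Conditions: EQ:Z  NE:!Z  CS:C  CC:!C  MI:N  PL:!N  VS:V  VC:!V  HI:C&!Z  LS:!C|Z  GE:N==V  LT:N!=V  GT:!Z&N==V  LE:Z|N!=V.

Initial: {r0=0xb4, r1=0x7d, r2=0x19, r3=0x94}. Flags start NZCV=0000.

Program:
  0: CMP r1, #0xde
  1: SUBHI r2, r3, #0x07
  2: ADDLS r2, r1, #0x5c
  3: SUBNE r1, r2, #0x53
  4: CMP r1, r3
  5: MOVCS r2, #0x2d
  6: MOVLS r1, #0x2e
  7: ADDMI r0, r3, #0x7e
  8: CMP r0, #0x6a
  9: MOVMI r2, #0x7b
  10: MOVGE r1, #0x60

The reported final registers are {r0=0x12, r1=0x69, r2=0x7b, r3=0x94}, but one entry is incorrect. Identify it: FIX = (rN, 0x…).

FIX = (r1, 0x2e)

0: ✓ CMP  NZCV=1001
1: · SUBHI
2: ✓ ADDLS  r2←0xd9
3: ✓ SUBNE  r1←0x86
4: ✓ CMP  NZCV=1000
5: · MOVCS
6: ✓ MOVLS  r1←0x2e
7: ✓ ADDMI  r0←0x12
8: ✓ CMP  NZCV=1000
9: ✓ MOVMI  r2←0x7b
10: · MOVGE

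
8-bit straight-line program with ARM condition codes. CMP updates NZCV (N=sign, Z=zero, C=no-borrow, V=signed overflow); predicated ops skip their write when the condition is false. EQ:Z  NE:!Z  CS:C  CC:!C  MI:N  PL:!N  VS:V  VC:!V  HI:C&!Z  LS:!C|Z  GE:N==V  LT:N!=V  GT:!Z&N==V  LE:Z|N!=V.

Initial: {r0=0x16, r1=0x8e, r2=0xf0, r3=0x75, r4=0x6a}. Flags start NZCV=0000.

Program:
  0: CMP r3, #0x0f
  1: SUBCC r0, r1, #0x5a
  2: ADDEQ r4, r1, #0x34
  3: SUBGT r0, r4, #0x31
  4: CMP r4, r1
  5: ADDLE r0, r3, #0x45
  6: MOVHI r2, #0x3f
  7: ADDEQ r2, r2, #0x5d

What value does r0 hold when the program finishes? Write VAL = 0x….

[0] flags=0010 → (cmp)
[1] flags=0010 CC?F → skip
[2] flags=0010 EQ?F → skip
[3] flags=0010 GT?T → r0=0x39
[4] flags=1001 → (cmp)
[5] flags=1001 LE?F → skip
[6] flags=1001 HI?F → skip
[7] flags=1001 EQ?F → skip

VAL = 0x39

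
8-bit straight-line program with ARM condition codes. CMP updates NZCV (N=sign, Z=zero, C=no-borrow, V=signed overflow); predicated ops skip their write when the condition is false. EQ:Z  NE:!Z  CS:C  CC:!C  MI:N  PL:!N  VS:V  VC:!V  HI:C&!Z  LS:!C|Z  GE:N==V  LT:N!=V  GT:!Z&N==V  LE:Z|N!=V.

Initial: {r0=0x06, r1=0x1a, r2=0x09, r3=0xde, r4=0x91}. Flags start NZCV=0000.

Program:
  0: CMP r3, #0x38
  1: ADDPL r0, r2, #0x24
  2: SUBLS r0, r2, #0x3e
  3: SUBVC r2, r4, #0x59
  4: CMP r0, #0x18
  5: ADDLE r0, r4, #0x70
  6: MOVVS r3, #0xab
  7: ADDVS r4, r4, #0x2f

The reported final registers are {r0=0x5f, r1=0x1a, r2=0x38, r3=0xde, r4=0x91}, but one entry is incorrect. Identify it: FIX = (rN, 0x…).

FIX = (r0, 0x01)

0: ✓ CMP  NZCV=1010
1: · ADDPL
2: · SUBLS
3: ✓ SUBVC  r2←0x38
4: ✓ CMP  NZCV=1000
5: ✓ ADDLE  r0←0x01
6: · MOVVS
7: · ADDVS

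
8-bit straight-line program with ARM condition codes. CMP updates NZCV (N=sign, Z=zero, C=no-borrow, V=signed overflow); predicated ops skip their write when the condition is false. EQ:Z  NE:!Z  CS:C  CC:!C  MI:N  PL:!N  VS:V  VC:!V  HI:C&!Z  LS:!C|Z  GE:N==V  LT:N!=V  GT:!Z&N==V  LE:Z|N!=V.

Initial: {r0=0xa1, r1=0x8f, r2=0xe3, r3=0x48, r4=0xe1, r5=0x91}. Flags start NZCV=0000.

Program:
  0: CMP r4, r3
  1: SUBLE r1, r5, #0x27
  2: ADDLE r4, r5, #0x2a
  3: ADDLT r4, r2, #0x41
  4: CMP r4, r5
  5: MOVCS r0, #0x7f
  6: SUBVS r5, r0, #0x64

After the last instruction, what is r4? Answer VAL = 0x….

VAL = 0x24

0: ✓ CMP  NZCV=1010
1: ✓ SUBLE  r1←0x6a
2: ✓ ADDLE  r4←0xbb
3: ✓ ADDLT  r4←0x24
4: ✓ CMP  NZCV=1001
5: · MOVCS
6: ✓ SUBVS  r5←0x3d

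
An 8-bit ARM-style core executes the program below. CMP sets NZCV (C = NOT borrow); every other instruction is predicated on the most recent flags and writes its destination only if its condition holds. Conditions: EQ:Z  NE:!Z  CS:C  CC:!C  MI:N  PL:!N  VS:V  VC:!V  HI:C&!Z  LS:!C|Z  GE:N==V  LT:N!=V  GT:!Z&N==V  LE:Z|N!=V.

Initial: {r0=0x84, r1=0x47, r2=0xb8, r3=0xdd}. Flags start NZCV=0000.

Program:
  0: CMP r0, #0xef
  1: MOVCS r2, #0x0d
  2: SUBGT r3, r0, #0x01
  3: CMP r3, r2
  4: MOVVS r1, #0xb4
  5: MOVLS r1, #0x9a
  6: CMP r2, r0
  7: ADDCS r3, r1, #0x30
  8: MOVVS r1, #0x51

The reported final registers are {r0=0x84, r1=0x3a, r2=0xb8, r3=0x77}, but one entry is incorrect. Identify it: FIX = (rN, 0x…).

0: ✓ CMP  NZCV=1000
1: · MOVCS
2: · SUBGT
3: ✓ CMP  NZCV=0010
4: · MOVVS
5: · MOVLS
6: ✓ CMP  NZCV=0010
7: ✓ ADDCS  r3←0x77
8: · MOVVS

FIX = (r1, 0x47)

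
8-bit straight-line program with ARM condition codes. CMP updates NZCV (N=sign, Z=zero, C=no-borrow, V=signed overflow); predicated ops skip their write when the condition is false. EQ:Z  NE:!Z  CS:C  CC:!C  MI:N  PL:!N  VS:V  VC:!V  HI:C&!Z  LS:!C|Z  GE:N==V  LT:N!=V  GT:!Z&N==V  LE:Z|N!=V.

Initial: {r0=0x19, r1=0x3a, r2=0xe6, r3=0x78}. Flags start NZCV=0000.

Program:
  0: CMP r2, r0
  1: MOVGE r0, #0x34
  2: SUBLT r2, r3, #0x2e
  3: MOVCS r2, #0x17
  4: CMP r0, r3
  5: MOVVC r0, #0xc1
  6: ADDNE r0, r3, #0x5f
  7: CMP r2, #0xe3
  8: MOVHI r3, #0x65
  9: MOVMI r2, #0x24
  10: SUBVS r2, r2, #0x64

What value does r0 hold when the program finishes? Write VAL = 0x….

VAL = 0xd7

[0] flags=1010 → (cmp)
[1] flags=1010 GE?F → skip
[2] flags=1010 LT?T → r2=0x4a
[3] flags=1010 CS?T → r2=0x17
[4] flags=1000 → (cmp)
[5] flags=1000 VC?T → r0=0xc1
[6] flags=1000 NE?T → r0=0xd7
[7] flags=0000 → (cmp)
[8] flags=0000 HI?F → skip
[9] flags=0000 MI?F → skip
[10] flags=0000 VS?F → skip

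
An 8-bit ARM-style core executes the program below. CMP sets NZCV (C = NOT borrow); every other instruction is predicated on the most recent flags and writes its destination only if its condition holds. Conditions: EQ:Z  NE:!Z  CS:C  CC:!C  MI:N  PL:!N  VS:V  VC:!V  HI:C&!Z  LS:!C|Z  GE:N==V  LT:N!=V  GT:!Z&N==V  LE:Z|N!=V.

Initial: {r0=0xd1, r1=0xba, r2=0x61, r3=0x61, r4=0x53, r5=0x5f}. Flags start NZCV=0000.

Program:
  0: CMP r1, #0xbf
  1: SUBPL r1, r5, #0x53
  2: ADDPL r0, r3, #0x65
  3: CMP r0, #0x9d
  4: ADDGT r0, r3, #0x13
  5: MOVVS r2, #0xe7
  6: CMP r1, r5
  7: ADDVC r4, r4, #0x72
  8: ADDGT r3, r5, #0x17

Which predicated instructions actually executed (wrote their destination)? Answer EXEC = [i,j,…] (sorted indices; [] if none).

EXEC = [4]

0: ✓ CMP  NZCV=1000
1: · SUBPL
2: · ADDPL
3: ✓ CMP  NZCV=0010
4: ✓ ADDGT  r0←0x74
5: · MOVVS
6: ✓ CMP  NZCV=0011
7: · ADDVC
8: · ADDGT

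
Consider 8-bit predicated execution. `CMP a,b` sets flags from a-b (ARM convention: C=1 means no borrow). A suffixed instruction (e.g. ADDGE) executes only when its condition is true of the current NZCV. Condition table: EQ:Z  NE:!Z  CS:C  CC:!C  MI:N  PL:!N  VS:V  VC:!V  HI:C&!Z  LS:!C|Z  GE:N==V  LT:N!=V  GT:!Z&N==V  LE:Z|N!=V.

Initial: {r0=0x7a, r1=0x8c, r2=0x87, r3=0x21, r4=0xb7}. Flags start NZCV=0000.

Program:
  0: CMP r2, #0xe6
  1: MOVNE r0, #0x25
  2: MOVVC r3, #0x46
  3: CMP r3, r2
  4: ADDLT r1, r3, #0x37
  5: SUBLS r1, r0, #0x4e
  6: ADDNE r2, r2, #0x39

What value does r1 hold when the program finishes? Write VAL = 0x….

[0] flags=1000 → (cmp)
[1] flags=1000 NE?T → r0=0x25
[2] flags=1000 VC?T → r3=0x46
[3] flags=1001 → (cmp)
[4] flags=1001 LT?F → skip
[5] flags=1001 LS?T → r1=0xd7
[6] flags=1001 NE?T → r2=0xc0

VAL = 0xd7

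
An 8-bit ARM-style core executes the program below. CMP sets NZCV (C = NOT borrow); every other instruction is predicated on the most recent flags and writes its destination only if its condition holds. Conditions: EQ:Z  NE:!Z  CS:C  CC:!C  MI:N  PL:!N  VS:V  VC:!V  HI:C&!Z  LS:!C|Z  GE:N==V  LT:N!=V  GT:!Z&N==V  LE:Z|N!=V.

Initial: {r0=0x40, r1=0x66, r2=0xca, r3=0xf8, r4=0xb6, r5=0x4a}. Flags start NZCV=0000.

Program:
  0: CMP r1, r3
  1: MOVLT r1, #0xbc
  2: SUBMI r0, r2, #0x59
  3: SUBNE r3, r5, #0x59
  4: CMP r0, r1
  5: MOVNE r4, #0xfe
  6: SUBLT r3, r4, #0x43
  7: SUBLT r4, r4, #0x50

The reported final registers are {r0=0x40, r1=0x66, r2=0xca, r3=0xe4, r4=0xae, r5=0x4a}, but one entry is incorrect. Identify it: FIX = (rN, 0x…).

0: ✓ CMP  NZCV=0000
1: · MOVLT
2: · SUBMI
3: ✓ SUBNE  r3←0xf1
4: ✓ CMP  NZCV=1000
5: ✓ MOVNE  r4←0xfe
6: ✓ SUBLT  r3←0xbb
7: ✓ SUBLT  r4←0xae

FIX = (r3, 0xbb)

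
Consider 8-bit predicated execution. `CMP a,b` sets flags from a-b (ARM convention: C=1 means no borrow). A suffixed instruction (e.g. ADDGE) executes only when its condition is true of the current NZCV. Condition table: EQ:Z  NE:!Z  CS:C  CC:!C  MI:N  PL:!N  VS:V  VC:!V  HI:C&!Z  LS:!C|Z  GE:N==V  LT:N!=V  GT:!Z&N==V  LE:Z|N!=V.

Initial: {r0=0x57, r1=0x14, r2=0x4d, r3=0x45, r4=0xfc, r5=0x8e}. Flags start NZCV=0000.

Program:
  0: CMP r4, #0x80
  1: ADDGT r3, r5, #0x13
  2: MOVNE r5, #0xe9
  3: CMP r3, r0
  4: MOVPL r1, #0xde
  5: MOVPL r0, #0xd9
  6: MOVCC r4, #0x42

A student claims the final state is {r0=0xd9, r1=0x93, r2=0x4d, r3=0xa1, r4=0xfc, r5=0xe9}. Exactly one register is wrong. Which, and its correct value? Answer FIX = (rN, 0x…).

FIX = (r1, 0xde)

[0] flags=0010 → (cmp)
[1] flags=0010 GT?T → r3=0xa1
[2] flags=0010 NE?T → r5=0xe9
[3] flags=0011 → (cmp)
[4] flags=0011 PL?T → r1=0xde
[5] flags=0011 PL?T → r0=0xd9
[6] flags=0011 CC?F → skip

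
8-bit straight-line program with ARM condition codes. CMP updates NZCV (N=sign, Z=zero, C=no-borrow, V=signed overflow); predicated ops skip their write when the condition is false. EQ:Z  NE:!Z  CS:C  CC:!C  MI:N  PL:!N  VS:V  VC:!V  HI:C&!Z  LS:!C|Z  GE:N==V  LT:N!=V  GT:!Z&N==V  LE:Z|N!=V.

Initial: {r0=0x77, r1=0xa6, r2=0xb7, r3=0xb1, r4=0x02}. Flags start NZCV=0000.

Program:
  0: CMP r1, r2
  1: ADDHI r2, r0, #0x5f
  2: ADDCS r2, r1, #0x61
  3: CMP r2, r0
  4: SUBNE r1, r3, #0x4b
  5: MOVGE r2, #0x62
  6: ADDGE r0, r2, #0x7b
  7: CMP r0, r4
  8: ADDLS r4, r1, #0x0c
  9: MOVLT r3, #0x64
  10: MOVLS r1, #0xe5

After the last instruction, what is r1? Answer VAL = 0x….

0: ✓ CMP  NZCV=1000
1: · ADDHI
2: · ADDCS
3: ✓ CMP  NZCV=0011
4: ✓ SUBNE  r1←0x66
5: · MOVGE
6: · ADDGE
7: ✓ CMP  NZCV=0010
8: · ADDLS
9: · MOVLT
10: · MOVLS

VAL = 0x66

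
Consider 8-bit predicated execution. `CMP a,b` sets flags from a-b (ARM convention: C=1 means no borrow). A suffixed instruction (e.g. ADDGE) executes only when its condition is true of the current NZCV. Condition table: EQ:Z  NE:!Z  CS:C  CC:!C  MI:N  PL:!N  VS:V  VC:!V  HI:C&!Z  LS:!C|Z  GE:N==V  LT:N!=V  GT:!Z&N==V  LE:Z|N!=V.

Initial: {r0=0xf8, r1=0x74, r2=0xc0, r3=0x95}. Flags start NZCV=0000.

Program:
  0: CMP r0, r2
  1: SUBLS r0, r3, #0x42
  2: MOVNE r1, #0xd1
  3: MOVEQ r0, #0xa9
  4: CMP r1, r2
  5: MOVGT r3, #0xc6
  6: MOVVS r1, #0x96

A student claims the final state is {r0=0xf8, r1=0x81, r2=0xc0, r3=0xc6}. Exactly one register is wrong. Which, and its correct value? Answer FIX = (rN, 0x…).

FIX = (r1, 0xd1)

0: ✓ CMP  NZCV=0010
1: · SUBLS
2: ✓ MOVNE  r1←0xd1
3: · MOVEQ
4: ✓ CMP  NZCV=0010
5: ✓ MOVGT  r3←0xc6
6: · MOVVS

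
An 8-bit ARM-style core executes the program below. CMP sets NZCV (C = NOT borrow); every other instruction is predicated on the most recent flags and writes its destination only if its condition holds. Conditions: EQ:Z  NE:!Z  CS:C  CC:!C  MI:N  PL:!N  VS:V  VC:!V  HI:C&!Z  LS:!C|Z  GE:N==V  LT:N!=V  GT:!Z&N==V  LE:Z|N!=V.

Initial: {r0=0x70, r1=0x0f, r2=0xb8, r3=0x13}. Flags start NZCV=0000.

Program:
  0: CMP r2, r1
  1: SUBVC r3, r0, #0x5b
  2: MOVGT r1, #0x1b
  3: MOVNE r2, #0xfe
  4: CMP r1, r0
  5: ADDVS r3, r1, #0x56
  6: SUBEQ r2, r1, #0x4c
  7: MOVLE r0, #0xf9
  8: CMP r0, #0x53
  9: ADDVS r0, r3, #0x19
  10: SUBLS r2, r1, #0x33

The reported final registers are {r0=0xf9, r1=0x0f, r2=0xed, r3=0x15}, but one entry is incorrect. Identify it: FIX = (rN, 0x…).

[0] flags=1010 → (cmp)
[1] flags=1010 VC?T → r3=0x15
[2] flags=1010 GT?F → skip
[3] flags=1010 NE?T → r2=0xfe
[4] flags=1000 → (cmp)
[5] flags=1000 VS?F → skip
[6] flags=1000 EQ?F → skip
[7] flags=1000 LE?T → r0=0xf9
[8] flags=1010 → (cmp)
[9] flags=1010 VS?F → skip
[10] flags=1010 LS?F → skip

FIX = (r2, 0xfe)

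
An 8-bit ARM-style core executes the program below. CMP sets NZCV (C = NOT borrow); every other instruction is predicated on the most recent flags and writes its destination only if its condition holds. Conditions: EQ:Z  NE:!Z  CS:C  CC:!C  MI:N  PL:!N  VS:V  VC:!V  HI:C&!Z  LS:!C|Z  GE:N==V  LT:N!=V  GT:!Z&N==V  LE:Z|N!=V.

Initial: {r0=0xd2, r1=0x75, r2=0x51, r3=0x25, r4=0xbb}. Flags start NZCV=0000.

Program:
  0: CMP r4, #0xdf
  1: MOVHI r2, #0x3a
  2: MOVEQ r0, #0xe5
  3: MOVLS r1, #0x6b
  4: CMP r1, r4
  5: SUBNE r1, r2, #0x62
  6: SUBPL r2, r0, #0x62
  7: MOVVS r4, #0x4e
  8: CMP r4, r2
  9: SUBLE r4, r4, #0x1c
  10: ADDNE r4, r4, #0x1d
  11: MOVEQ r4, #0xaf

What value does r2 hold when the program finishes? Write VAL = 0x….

VAL = 0x51

[0] flags=1000 → (cmp)
[1] flags=1000 HI?F → skip
[2] flags=1000 EQ?F → skip
[3] flags=1000 LS?T → r1=0x6b
[4] flags=1001 → (cmp)
[5] flags=1001 NE?T → r1=0xef
[6] flags=1001 PL?F → skip
[7] flags=1001 VS?T → r4=0x4e
[8] flags=1000 → (cmp)
[9] flags=1000 LE?T → r4=0x32
[10] flags=1000 NE?T → r4=0x4f
[11] flags=1000 EQ?F → skip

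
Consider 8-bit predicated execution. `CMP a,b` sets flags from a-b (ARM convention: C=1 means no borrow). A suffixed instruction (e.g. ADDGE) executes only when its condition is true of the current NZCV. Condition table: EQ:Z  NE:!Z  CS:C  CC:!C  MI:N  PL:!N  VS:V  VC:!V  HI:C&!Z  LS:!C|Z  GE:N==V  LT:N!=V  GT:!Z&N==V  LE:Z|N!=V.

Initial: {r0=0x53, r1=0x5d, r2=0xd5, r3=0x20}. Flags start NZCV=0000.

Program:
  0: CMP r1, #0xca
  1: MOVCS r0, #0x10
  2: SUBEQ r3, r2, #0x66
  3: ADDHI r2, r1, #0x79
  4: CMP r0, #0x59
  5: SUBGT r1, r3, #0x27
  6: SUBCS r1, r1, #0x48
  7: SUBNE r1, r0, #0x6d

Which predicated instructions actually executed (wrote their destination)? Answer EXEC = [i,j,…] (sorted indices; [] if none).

EXEC = [7]

0: ✓ CMP  NZCV=1001
1: · MOVCS
2: · SUBEQ
3: · ADDHI
4: ✓ CMP  NZCV=1000
5: · SUBGT
6: · SUBCS
7: ✓ SUBNE  r1←0xe6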